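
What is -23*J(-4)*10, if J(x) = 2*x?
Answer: 1840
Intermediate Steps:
-23*J(-4)*10 = -46*(-4)*10 = -23*(-8)*10 = 184*10 = 1840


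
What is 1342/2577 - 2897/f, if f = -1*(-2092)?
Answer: -4658105/5391084 ≈ -0.86404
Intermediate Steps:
f = 2092
1342/2577 - 2897/f = 1342/2577 - 2897/2092 = -4658105/5391084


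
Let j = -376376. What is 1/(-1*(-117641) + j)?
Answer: -1/258735 ≈ -3.8650e-6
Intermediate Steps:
1/(-1*(-117641) + j) = 1/(-1*(-117641) - 376376) = 1/(117641 - 376376) = 1/(-258735) = -1/258735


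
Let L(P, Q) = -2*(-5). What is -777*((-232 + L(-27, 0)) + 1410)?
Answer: -923076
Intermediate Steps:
L(P, Q) = 10
-777*((-232 + L(-27, 0)) + 1410) = -777*((-232 + 10) + 1410) = -777*(-222 + 1410) = -777*1188 = -923076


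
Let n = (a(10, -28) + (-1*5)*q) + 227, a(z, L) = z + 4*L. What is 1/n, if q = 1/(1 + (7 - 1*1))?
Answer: 7/870 ≈ 0.0080460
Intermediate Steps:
q = 1/7 (q = 1/(1 + (7 - 1)) = 1/(1 + 6) = 1/7 ≈ 0.14286)
n = 870/7 (n = ((10 + 4*(-28)) - 1*5*(1/7)) + 227 = ((10 - 112) - 5*1/7) + 227 = (-102 - 5/7) + 227 = -719/7 + 227 = 870/7 ≈ 124.29)
1/n = 1/(870/7) = 7/870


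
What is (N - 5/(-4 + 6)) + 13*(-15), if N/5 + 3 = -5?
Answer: -475/2 ≈ -237.50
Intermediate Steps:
N = -40 (N = -15 + 5*(-5) = -15 - 25 = -40)
(N - 5/(-4 + 6)) + 13*(-15) = (-40 - 5/(-4 + 6)) + 13*(-15) = (-40 - 5/2) - 195 = -85/2 - 195 = -475/2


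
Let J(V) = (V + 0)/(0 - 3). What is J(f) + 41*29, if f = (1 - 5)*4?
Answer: 3583/3 ≈ 1194.3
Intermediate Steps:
f = -16 (f = -4*4 = -16)
J(V) = -V/3 (J(V) = V/(-3) = V*(-⅓) = -V/3)
J(f) + 41*29 = -⅓*(-16) + 41*29 = 16/3 + 1189 = 3583/3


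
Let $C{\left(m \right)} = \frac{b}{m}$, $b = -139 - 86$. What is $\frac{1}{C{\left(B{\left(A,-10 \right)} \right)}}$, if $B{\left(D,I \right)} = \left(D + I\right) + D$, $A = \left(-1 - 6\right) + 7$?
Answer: $\frac{2}{45} \approx 0.044444$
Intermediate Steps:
$A = 0$ ($A = -7 + 7 = 0$)
$B{\left(D,I \right)} = I + 2 D$
$b = -225$
$C{\left(m \right)} = - \frac{225}{m}$
$\frac{1}{C{\left(B{\left(A,-10 \right)} \right)}} = \frac{1}{\left(-225\right) \frac{1}{-10 + 2 \cdot 0}} = \frac{1}{\left(-225\right) \frac{1}{-10 + 0}} = \frac{1}{\left(-225\right) \frac{1}{-10}} = \frac{1}{\left(-225\right) \left(- \frac{1}{10}\right)} = \frac{1}{\frac{45}{2}} = \frac{2}{45}$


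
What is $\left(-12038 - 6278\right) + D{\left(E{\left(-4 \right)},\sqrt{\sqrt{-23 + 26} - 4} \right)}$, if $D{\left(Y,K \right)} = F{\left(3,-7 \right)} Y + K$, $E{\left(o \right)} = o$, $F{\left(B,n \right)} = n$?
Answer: $-18288 + i \sqrt{4 - \sqrt{3}} \approx -18288.0 + 1.506 i$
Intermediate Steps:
$D{\left(Y,K \right)} = K - 7 Y$ ($D{\left(Y,K \right)} = - 7 Y + K = K - 7 Y$)
$\left(-12038 - 6278\right) + D{\left(E{\left(-4 \right)},\sqrt{\sqrt{-23 + 26} - 4} \right)} = \left(-12038 - 6278\right) + \left(\sqrt{\sqrt{-23 + 26} - 4} - -28\right) = -18316 + \left(\sqrt{\sqrt{3} - 4} + 28\right) = -18316 + \left(\sqrt{-4 + \sqrt{3}} + 28\right) = -18316 + \left(28 + \sqrt{-4 + \sqrt{3}}\right) = -18288 + \sqrt{-4 + \sqrt{3}}$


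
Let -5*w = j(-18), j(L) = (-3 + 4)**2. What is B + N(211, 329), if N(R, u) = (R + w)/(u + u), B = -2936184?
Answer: -4830022153/1645 ≈ -2.9362e+6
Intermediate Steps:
j(L) = 1 (j(L) = 1**2 = 1)
w = -1/5 (w = -1/5*1 = -1/5 ≈ -0.20000)
N(R, u) = (-1/5 + R)/(2*u) (N(R, u) = (R - 1/5)/(u + u) = (-1/5 + R)/((2*u)) = (-1/5 + R)*(1/(2*u)) = (-1/5 + R)/(2*u))
B + N(211, 329) = -2936184 + (1/10)*(-1 + 5*211)/329 = -2936184 + (1/10)*(1/329)*(-1 + 1055) = -2936184 + (1/10)*(1/329)*1054 = -2936184 + 527/1645 = -4830022153/1645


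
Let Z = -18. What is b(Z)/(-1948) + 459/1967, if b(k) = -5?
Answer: 903967/3831716 ≈ 0.23592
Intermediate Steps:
b(Z)/(-1948) + 459/1967 = -5/(-1948) + 459/1967 = -5*(-1/1948) + 459*(1/1967) = 5/1948 + 459/1967 = 903967/3831716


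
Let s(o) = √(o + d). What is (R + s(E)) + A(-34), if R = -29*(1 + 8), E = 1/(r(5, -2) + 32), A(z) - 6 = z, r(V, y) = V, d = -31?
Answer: -289 + I*√42402/37 ≈ -289.0 + 5.5653*I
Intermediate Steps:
A(z) = 6 + z
E = 1/37 (E = 1/(5 + 32) = 1/37 ≈ 0.027027)
R = -261 (R = -29*9 = -261)
s(o) = √(-31 + o) (s(o) = √(o - 31) = √(-31 + o))
(R + s(E)) + A(-34) = (-261 + √(-31 + 1/37)) + (6 - 34) = (-261 + √(-1146/37)) - 28 = (-261 + I*√42402/37) - 28 = -289 + I*√42402/37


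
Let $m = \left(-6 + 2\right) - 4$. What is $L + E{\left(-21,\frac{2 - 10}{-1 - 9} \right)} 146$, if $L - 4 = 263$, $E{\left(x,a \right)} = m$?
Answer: $-901$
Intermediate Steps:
$m = -8$ ($m = -4 - 4 = -8$)
$E{\left(x,a \right)} = -8$
$L = 267$ ($L = 4 + 263 = 267$)
$L + E{\left(-21,\frac{2 - 10}{-1 - 9} \right)} 146 = 267 - 1168 = -901$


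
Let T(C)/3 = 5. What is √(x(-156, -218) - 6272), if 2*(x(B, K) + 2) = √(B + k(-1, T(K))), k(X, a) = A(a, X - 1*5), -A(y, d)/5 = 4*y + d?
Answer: √(-25096 + 2*I*√426)/2 ≈ 0.065144 + 79.209*I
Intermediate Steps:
T(C) = 15 (T(C) = 3*5 = 15)
A(y, d) = -20*y - 5*d (A(y, d) = -5*(4*y + d) = -5*(d + 4*y) = -20*y - 5*d)
k(X, a) = 25 - 20*a - 5*X (k(X, a) = -20*a - 5*(X - 1*5) = -20*a - 5*(X - 5) = -20*a - 5*(-5 + X) = -20*a + (25 - 5*X) = 25 - 20*a - 5*X)
x(B, K) = -2 + √(-270 + B)/2 (x(B, K) = -2 + √(B + (25 - 20*15 - 5*(-1)))/2 = -2 + √(B + (25 - 300 + 5))/2 = -2 + √(B - 270)/2 = -2 + √(-270 + B)/2)
√(x(-156, -218) - 6272) = √((-2 + √(-270 - 156)/2) - 6272) = √((-2 + √(-426)/2) - 6272) = √((-2 + (I*√426)/2) - 6272) = √((-2 + I*√426/2) - 6272) = √(-6274 + I*√426/2)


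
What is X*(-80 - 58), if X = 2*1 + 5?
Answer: -966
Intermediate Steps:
X = 7 (X = 2 + 5 = 7)
X*(-80 - 58) = 7*(-80 - 58) = 7*(-138) = -966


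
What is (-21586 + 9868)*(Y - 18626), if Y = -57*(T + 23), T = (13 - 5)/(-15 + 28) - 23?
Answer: 2842716492/13 ≈ 2.1867e+8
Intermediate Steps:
T = -291/13 (T = 8/13 - 23 = -291/13 ≈ -22.385)
Y = -456/13 (Y = -57*(-291/13 + 23) = -57*8/13 = -456/13 ≈ -35.077)
(-21586 + 9868)*(Y - 18626) = (-21586 + 9868)*(-456/13 - 18626) = -11718*(-242594/13) = 2842716492/13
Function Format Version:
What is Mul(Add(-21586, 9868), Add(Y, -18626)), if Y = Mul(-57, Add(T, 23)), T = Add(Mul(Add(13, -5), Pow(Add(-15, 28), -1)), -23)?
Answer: Rational(2842716492, 13) ≈ 2.1867e+8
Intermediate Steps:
T = Rational(-291, 13) (T = Add(Mul(8, Pow(13, -1)), -23) = Add(Mul(8, Rational(1, 13)), -23) = Add(Rational(8, 13), -23) = Rational(-291, 13) ≈ -22.385)
Y = Rational(-456, 13) (Y = Mul(-57, Add(Rational(-291, 13), 23)) = Mul(-57, Rational(8, 13)) = Rational(-456, 13) ≈ -35.077)
Mul(Add(-21586, 9868), Add(Y, -18626)) = Mul(Add(-21586, 9868), Add(Rational(-456, 13), -18626)) = Mul(-11718, Rational(-242594, 13)) = Rational(2842716492, 13)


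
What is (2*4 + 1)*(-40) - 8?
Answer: -368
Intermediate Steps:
(2*4 + 1)*(-40) - 8 = (8 + 1)*(-40) - 8 = 9*(-40) - 8 = -360 - 8 = -368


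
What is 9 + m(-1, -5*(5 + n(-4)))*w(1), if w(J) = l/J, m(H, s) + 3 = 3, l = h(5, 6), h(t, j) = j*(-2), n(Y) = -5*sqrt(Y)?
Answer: 9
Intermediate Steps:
h(t, j) = -2*j
l = -12 (l = -2*6 = -12)
m(H, s) = 0 (m(H, s) = -3 + 3 = 0)
w(J) = -12/J
9 + m(-1, -5*(5 + n(-4)))*w(1) = 9 + 0*(-12/1) = 9 + 0*(-12*1) = 9 + 0*(-12) = 9 + 0 = 9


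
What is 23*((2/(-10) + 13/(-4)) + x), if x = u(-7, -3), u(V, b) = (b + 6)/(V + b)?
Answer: -345/4 ≈ -86.250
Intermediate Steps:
u(V, b) = (6 + b)/(V + b)
x = -3/10 (x = (6 - 3)/(-7 - 3) = 3/(-10) = -⅒*3 = -3/10 ≈ -0.30000)
23*((2/(-10) + 13/(-4)) + x) = 23*((2/(-10) + 13/(-4)) - 3/10) = 23*((2*(-⅒) + 13*(-¼)) - 3/10) = 23*((-⅕ - 13/4) - 3/10) = 23*(-69/20 - 3/10) = 23*(-15/4) = -345/4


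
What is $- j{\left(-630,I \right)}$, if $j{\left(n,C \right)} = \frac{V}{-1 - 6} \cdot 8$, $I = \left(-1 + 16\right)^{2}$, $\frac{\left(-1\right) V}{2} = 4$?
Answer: $- \frac{64}{7} \approx -9.1429$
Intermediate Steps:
$V = -8$ ($V = \left(-2\right) 4 = -8$)
$I = 225$ ($I = 15^{2} = 225$)
$j{\left(n,C \right)} = \frac{64}{7}$ ($j{\left(n,C \right)} = - \frac{8}{-1 - 6} \cdot 8 = - \frac{8}{-7} \cdot 8 = \left(-8\right) \left(- \frac{1}{7}\right) 8 = \frac{8}{7} \cdot 8 = \frac{64}{7}$)
$- j{\left(-630,I \right)} = \left(-1\right) \frac{64}{7} = - \frac{64}{7}$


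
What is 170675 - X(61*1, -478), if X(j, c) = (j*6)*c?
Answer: 345623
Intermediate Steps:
X(j, c) = 6*c*j (X(j, c) = (6*j)*c = 6*c*j)
170675 - X(61*1, -478) = 170675 - 6*(-478)*61*1 = 170675 - 6*(-478)*61 = 170675 - 1*(-174948) = 170675 + 174948 = 345623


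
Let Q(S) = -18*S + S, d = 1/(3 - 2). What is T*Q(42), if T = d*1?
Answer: -714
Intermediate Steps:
d = 1 (d = 1/1 = 1)
Q(S) = -17*S
T = 1 (T = 1*1 = 1)
T*Q(42) = 1*(-17*42) = 1*(-714) = -714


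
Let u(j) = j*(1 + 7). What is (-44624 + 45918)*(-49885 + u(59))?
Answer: -63940422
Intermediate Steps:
u(j) = 8*j (u(j) = j*8 = 8*j)
(-44624 + 45918)*(-49885 + u(59)) = (-44624 + 45918)*(-49885 + 8*59) = 1294*(-49885 + 472) = 1294*(-49413) = -63940422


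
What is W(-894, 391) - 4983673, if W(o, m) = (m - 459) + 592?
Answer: -4983149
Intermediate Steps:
W(o, m) = 133 + m (W(o, m) = (-459 + m) + 592 = 133 + m)
W(-894, 391) - 4983673 = (133 + 391) - 4983673 = 524 - 4983673 = -4983149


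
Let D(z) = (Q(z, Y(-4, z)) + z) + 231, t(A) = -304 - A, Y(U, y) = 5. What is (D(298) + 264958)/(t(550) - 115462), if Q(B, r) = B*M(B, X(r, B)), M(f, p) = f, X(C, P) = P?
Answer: -118097/38772 ≈ -3.0459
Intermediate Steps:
Q(B, r) = B² (Q(B, r) = B*B = B²)
D(z) = 231 + z + z² (D(z) = (z² + z) + 231 = (z + z²) + 231 = 231 + z + z²)
(D(298) + 264958)/(t(550) - 115462) = ((231 + 298 + 298²) + 264958)/((-304 - 1*550) - 115462) = ((231 + 298 + 88804) + 264958)/((-304 - 550) - 115462) = (89333 + 264958)/(-854 - 115462) = 354291/(-116316) = 354291*(-1/116316) = -118097/38772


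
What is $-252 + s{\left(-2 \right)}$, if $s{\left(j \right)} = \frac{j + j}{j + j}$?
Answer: $-251$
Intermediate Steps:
$s{\left(j \right)} = 1$ ($s{\left(j \right)} = \frac{2 j}{2 j} = 2 j \frac{1}{2 j} = 1$)
$-252 + s{\left(-2 \right)} = -252 + 1 = -251$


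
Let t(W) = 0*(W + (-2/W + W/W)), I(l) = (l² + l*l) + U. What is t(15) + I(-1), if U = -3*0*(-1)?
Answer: 2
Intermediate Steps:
U = 0 (U = 0*(-1) = 0)
I(l) = 2*l² (I(l) = (l² + l*l) + 0 = (l² + l²) + 0 = 2*l² + 0 = 2*l²)
t(W) = 0 (t(W) = 0*(W + (-2/W + 1)) = 0*(W + (1 - 2/W)) = 0*(1 + W - 2/W) = 0)
t(15) + I(-1) = 0 + 2*(-1)² = 0 + 2*1 = 0 + 2 = 2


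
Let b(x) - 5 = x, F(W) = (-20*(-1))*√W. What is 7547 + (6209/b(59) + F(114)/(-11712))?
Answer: 489217/64 - 5*√114/2928 ≈ 7644.0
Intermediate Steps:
F(W) = 20*√W
b(x) = 5 + x
7547 + (6209/b(59) + F(114)/(-11712)) = 7547 + (6209/(5 + 59) + (20*√114)/(-11712)) = 7547 + (6209/64 + (20*√114)*(-1/11712)) = 7547 + (6209*(1/64) - 5*√114/2928) = 7547 + (6209/64 - 5*√114/2928) = 489217/64 - 5*√114/2928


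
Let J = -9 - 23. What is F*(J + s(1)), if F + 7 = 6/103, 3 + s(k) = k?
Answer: 24310/103 ≈ 236.02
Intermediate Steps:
s(k) = -3 + k
J = -32
F = -715/103 (F = -7 + 6/103 = -715/103 ≈ -6.9417)
F*(J + s(1)) = -715*(-32 + (-3 + 1))/103 = -715*(-32 - 2)/103 = -715/103*(-34) = 24310/103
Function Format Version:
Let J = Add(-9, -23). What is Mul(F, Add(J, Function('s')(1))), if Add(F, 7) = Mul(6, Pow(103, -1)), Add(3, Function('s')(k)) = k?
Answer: Rational(24310, 103) ≈ 236.02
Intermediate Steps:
Function('s')(k) = Add(-3, k)
J = -32
F = Rational(-715, 103) (F = Add(-7, Mul(6, Pow(103, -1))) = Add(-7, Mul(6, Rational(1, 103))) = Add(-7, Rational(6, 103)) = Rational(-715, 103) ≈ -6.9417)
Mul(F, Add(J, Function('s')(1))) = Mul(Rational(-715, 103), Add(-32, Add(-3, 1))) = Mul(Rational(-715, 103), Add(-32, -2)) = Mul(Rational(-715, 103), -34) = Rational(24310, 103)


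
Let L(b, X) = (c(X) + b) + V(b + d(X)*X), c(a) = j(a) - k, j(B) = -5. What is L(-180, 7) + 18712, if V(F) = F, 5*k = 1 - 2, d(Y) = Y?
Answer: 91981/5 ≈ 18396.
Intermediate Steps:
k = -⅕ (k = (1 - 2)/5 = (⅕)*(-1) = -⅕ ≈ -0.20000)
c(a) = -24/5 (c(a) = -5 - 1*(-⅕) = -5 + ⅕ = -24/5)
L(b, X) = -24/5 + X² + 2*b (L(b, X) = (-24/5 + b) + (b + X*X) = (-24/5 + b) + (b + X²) = -24/5 + X² + 2*b)
L(-180, 7) + 18712 = (-24/5 + 7² + 2*(-180)) + 18712 = (-24/5 + 49 - 360) + 18712 = -1579/5 + 18712 = 91981/5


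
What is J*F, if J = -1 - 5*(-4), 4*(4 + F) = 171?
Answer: 2945/4 ≈ 736.25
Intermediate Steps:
F = 155/4 (F = -4 + (¼)*171 = -4 + 171/4 = 155/4 ≈ 38.750)
J = 19 (J = -1 + 20 = 19)
J*F = 19*(155/4) = 2945/4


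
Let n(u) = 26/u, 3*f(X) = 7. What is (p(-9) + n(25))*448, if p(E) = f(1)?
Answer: 113344/75 ≈ 1511.3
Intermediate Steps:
f(X) = 7/3 (f(X) = (⅓)*7 = 7/3)
p(E) = 7/3
(p(-9) + n(25))*448 = (7/3 + 26/25)*448 = (253/75)*448 = 113344/75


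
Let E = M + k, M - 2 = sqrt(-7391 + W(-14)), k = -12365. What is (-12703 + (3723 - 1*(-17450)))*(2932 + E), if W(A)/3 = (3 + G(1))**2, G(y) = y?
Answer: -79880570 + 8470*I*sqrt(7343) ≈ -7.9881e+7 + 7.2581e+5*I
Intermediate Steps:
W(A) = 48 (W(A) = 3*(3 + 1)**2 = 3*4**2 = 3*16 = 48)
M = 2 + I*sqrt(7343) (M = 2 + sqrt(-7391 + 48) = 2 + sqrt(-7343) = 2 + I*sqrt(7343) ≈ 2.0 + 85.691*I)
E = -12363 + I*sqrt(7343) (E = (2 + I*sqrt(7343)) - 12365 = -12363 + I*sqrt(7343) ≈ -12363.0 + 85.691*I)
(-12703 + (3723 - 1*(-17450)))*(2932 + E) = (-12703 + (3723 - 1*(-17450)))*(2932 + (-12363 + I*sqrt(7343))) = (-12703 + (3723 + 17450))*(-9431 + I*sqrt(7343)) = (-12703 + 21173)*(-9431 + I*sqrt(7343)) = 8470*(-9431 + I*sqrt(7343)) = -79880570 + 8470*I*sqrt(7343)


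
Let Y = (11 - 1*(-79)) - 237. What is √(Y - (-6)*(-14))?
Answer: I*√231 ≈ 15.199*I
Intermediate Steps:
Y = -147 (Y = (11 + 79) - 237 = 90 - 237 = -147)
√(Y - (-6)*(-14)) = √(-147 - (-6)*(-14)) = √(-147 - 1*84) = √(-147 - 84) = √(-231) = I*√231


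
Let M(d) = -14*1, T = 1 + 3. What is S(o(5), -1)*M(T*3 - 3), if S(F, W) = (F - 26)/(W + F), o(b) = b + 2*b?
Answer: 11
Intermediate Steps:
T = 4
o(b) = 3*b
S(F, W) = (-26 + F)/(F + W)
M(d) = -14
S(o(5), -1)*M(T*3 - 3) = ((-26 + 3*5)/(3*5 - 1))*(-14) = ((-26 + 15)/(15 - 1))*(-14) = (-11/14)*(-14) = ((1/14)*(-11))*(-14) = -11/14*(-14) = 11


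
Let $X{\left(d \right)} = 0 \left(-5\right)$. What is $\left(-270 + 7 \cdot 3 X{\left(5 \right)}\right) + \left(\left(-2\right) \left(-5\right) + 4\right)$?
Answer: $-256$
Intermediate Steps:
$X{\left(d \right)} = 0$
$\left(-270 + 7 \cdot 3 X{\left(5 \right)}\right) + \left(\left(-2\right) \left(-5\right) + 4\right) = \left(-270 + 7 \cdot 3 \cdot 0\right) + \left(\left(-2\right) \left(-5\right) + 4\right) = \left(-270 + 21 \cdot 0\right) + \left(10 + 4\right) = \left(-270 + 0\right) + 14 = -270 + 14 = -256$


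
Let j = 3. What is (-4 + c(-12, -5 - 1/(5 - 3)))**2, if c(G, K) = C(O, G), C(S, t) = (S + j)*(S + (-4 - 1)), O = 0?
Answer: 361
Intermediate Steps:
C(S, t) = (-5 + S)*(3 + S) (C(S, t) = (S + 3)*(S + (-4 - 1)) = (3 + S)*(S - 5) = (3 + S)*(-5 + S) = (-5 + S)*(3 + S))
c(G, K) = -15 (c(G, K) = -15 + 0**2 - 2*0 = -15 + 0 + 0 = -15)
(-4 + c(-12, -5 - 1/(5 - 3)))**2 = (-4 - 15)**2 = (-19)**2 = 361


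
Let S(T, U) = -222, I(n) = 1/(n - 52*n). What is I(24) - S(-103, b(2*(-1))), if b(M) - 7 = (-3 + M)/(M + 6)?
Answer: 271727/1224 ≈ 222.00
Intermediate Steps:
b(M) = 7 + (-3 + M)/(6 + M) (b(M) = 7 + (-3 + M)/(M + 6) = 7 + (-3 + M)/(6 + M))
I(n) = -1/(51*n) (I(n) = 1/(-51*n) = -1/(51*n))
I(24) - S(-103, b(2*(-1))) = -1/51/24 - 1*(-222) = -1/51*1/24 + 222 = -1/1224 + 222 = 271727/1224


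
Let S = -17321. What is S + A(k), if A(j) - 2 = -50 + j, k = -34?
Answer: -17403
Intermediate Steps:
A(j) = -48 + j (A(j) = 2 + (-50 + j) = -48 + j)
S + A(k) = -17321 + (-48 - 34) = -17321 - 82 = -17403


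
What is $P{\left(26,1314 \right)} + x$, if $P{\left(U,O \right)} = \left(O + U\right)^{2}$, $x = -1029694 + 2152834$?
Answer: $2918740$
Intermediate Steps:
$x = 1123140$
$P{\left(26,1314 \right)} + x = \left(1314 + 26\right)^{2} + 1123140 = 1340^{2} + 1123140 = 1795600 + 1123140 = 2918740$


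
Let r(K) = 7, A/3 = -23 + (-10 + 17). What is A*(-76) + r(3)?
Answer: 3655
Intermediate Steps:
A = -48 (A = 3*(-23 + (-10 + 17)) = 3*(-23 + 7) = 3*(-16) = -48)
A*(-76) + r(3) = -48*(-76) + 7 = 3648 + 7 = 3655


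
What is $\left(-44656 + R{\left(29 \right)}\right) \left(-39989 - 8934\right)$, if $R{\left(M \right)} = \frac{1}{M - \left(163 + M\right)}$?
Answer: $\frac{356107043467}{163} \approx 2.1847 \cdot 10^{9}$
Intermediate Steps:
$R{\left(M \right)} = - \frac{1}{163}$ ($R{\left(M \right)} = \frac{1}{-163} = - \frac{1}{163}$)
$\left(-44656 + R{\left(29 \right)}\right) \left(-39989 - 8934\right) = \left(-44656 - \frac{1}{163}\right) \left(-39989 - 8934\right) = \left(- \frac{7278929}{163}\right) \left(-48923\right) = \frac{356107043467}{163}$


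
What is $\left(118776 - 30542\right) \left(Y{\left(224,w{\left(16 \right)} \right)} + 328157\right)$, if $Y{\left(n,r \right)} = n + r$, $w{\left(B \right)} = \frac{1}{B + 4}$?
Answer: $\frac{289743735657}{10} \approx 2.8974 \cdot 10^{10}$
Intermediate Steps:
$w{\left(B \right)} = \frac{1}{4 + B}$
$\left(118776 - 30542\right) \left(Y{\left(224,w{\left(16 \right)} \right)} + 328157\right) = \left(118776 - 30542\right) \left(\left(224 + \frac{1}{4 + 16}\right) + 328157\right) = 88234 \left(\left(224 + \frac{1}{20}\right) + 328157\right) = 88234 \left(\frac{4481}{20} + 328157\right) = 88234 \cdot \frac{6567621}{20} = \frac{289743735657}{10}$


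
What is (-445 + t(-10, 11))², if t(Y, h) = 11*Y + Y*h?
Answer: 442225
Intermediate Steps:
(-445 + t(-10, 11))² = (-445 - 10*(11 + 11))² = (-445 - 10*22)² = (-445 - 220)² = (-665)² = 442225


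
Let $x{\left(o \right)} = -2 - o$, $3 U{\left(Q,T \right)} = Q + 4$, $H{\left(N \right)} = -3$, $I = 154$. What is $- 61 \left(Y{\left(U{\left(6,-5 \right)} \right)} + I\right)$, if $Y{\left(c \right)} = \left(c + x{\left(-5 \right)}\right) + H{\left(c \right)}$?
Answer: $- \frac{28792}{3} \approx -9597.3$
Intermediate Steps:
$U{\left(Q,T \right)} = \frac{4}{3} + \frac{Q}{3}$ ($U{\left(Q,T \right)} = \frac{Q + 4}{3} = \frac{4 + Q}{3} = \frac{4}{3} + \frac{Q}{3}$)
$Y{\left(c \right)} = c$ ($Y{\left(c \right)} = \left(c - -3\right) - 3 = \left(c + \left(-2 + 5\right)\right) - 3 = \left(c + 3\right) - 3 = \left(3 + c\right) - 3 = c$)
$- 61 \left(Y{\left(U{\left(6,-5 \right)} \right)} + I\right) = - 61 \left(\left(\frac{4}{3} + \frac{1}{3} \cdot 6\right) + 154\right) = - 61 \left(\left(\frac{4}{3} + 2\right) + 154\right) = - 61 \left(\frac{10}{3} + 154\right) = \left(-61\right) \frac{472}{3} = - \frac{28792}{3}$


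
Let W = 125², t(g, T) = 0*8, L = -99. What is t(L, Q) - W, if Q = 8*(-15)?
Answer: -15625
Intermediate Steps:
Q = -120
t(g, T) = 0
W = 15625
t(L, Q) - W = 0 - 1*15625 = 0 - 15625 = -15625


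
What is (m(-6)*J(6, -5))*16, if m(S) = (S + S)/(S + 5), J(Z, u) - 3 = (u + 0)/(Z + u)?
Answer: -384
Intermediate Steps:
J(Z, u) = 3 + u/(Z + u) (J(Z, u) = 3 + (u + 0)/(Z + u) = 3 + u/(Z + u))
m(S) = 2*S/(5 + S) (m(S) = (2*S)/(5 + S) = 2*S/(5 + S))
(m(-6)*J(6, -5))*16 = ((2*(-6)/(5 - 6))*((3*6 + 4*(-5))/(6 - 5)))*16 = ((2*(-6)/(-1))*((18 - 20)/1))*16 = ((2*(-6)*(-1))*(1*(-2)))*16 = (12*(-2))*16 = -24*16 = -384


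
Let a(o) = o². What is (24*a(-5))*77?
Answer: 46200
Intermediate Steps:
(24*a(-5))*77 = (24*(-5)²)*77 = (24*25)*77 = 600*77 = 46200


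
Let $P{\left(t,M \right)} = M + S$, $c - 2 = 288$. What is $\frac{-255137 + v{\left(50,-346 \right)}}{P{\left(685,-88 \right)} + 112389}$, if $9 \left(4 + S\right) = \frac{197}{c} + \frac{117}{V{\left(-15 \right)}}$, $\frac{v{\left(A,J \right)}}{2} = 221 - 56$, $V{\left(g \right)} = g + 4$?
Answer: $- \frac{7315508970}{3224015107} \approx -2.2691$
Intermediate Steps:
$V{\left(g \right)} = 4 + g$
$v{\left(A,J \right)} = 330$ ($v{\left(A,J \right)} = 2 \left(221 - 56\right) = 2 \cdot 165 = 330$)
$c = 290$ ($c = 2 + 288 = 290$)
$S = - \frac{146603}{28710}$ ($S = -4 + \frac{\frac{197}{290} + \frac{117}{4 - 15}}{9} = -4 + \frac{197 \cdot \frac{1}{290} + \frac{117}{-11}}{9} = -4 + \frac{\frac{197}{290} + 117 \left(- \frac{1}{11}\right)}{9} = -4 + \frac{\frac{197}{290} - \frac{117}{11}}{9} = -4 + \frac{1}{9} \left(- \frac{31763}{3190}\right) = -4 - \frac{31763}{28710} = - \frac{146603}{28710} \approx -5.1063$)
$P{\left(t,M \right)} = - \frac{146603}{28710} + M$ ($P{\left(t,M \right)} = M - \frac{146603}{28710} = - \frac{146603}{28710} + M$)
$\frac{-255137 + v{\left(50,-346 \right)}}{P{\left(685,-88 \right)} + 112389} = \frac{-255137 + 330}{\left(- \frac{146603}{28710} - 88\right) + 112389} = - \frac{254807}{- \frac{2673083}{28710} + 112389} = - \frac{254807}{\frac{3224015107}{28710}} = \left(-254807\right) \frac{28710}{3224015107} = - \frac{7315508970}{3224015107}$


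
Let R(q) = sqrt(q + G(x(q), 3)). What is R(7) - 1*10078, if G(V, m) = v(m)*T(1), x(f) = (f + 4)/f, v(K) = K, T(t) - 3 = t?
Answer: -10078 + sqrt(19) ≈ -10074.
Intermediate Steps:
T(t) = 3 + t
x(f) = (4 + f)/f
G(V, m) = 4*m (G(V, m) = m*(3 + 1) = m*4 = 4*m)
R(q) = sqrt(12 + q) (R(q) = sqrt(q + 4*3) = sqrt(q + 12) = sqrt(12 + q))
R(7) - 1*10078 = sqrt(12 + 7) - 1*10078 = sqrt(19) - 10078 = -10078 + sqrt(19)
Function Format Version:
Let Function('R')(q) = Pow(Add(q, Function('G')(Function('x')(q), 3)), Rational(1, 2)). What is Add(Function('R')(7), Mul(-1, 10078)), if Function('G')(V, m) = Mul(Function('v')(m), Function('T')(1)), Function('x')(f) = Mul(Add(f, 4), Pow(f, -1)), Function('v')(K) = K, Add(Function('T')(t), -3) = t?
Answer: Add(-10078, Pow(19, Rational(1, 2))) ≈ -10074.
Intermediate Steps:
Function('T')(t) = Add(3, t)
Function('x')(f) = Mul(Pow(f, -1), Add(4, f)) (Function('x')(f) = Mul(Add(4, f), Pow(f, -1)) = Mul(Pow(f, -1), Add(4, f)))
Function('G')(V, m) = Mul(4, m) (Function('G')(V, m) = Mul(m, Add(3, 1)) = Mul(m, 4) = Mul(4, m))
Function('R')(q) = Pow(Add(12, q), Rational(1, 2)) (Function('R')(q) = Pow(Add(q, Mul(4, 3)), Rational(1, 2)) = Pow(Add(q, 12), Rational(1, 2)) = Pow(Add(12, q), Rational(1, 2)))
Add(Function('R')(7), Mul(-1, 10078)) = Add(Pow(Add(12, 7), Rational(1, 2)), Mul(-1, 10078)) = Add(Pow(19, Rational(1, 2)), -10078) = Add(-10078, Pow(19, Rational(1, 2)))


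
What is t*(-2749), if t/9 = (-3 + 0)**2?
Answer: -222669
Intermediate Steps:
t = 81 (t = 9*(-3 + 0)**2 = 9*(-3)**2 = 9*9 = 81)
t*(-2749) = 81*(-2749) = -222669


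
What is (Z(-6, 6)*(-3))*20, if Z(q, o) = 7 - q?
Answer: -780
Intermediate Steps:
(Z(-6, 6)*(-3))*20 = ((7 - 1*(-6))*(-3))*20 = ((7 + 6)*(-3))*20 = (13*(-3))*20 = -39*20 = -780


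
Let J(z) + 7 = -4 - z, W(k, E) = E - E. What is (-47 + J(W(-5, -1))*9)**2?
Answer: 21316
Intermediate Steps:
W(k, E) = 0
J(z) = -11 - z (J(z) = -7 + (-4 - z) = -11 - z)
(-47 + J(W(-5, -1))*9)**2 = (-47 + (-11 - 1*0)*9)**2 = (-47 + (-11 + 0)*9)**2 = (-47 - 11*9)**2 = (-47 - 99)**2 = (-146)**2 = 21316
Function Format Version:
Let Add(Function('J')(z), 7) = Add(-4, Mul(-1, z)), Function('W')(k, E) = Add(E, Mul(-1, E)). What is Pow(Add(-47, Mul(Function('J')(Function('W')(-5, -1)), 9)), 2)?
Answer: 21316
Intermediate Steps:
Function('W')(k, E) = 0
Function('J')(z) = Add(-11, Mul(-1, z)) (Function('J')(z) = Add(-7, Add(-4, Mul(-1, z))) = Add(-11, Mul(-1, z)))
Pow(Add(-47, Mul(Function('J')(Function('W')(-5, -1)), 9)), 2) = Pow(Add(-47, Mul(Add(-11, Mul(-1, 0)), 9)), 2) = Pow(Add(-47, Mul(Add(-11, 0), 9)), 2) = Pow(Add(-47, Mul(-11, 9)), 2) = Pow(Add(-47, -99), 2) = Pow(-146, 2) = 21316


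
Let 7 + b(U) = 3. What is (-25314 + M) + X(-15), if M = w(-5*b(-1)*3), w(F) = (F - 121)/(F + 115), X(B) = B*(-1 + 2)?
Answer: -4432636/175 ≈ -25329.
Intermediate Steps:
b(U) = -4 (b(U) = -7 + 3 = -4)
X(B) = B (X(B) = B*1 = B)
w(F) = (-121 + F)/(115 + F)
M = -61/175 (M = (-121 - 5*(-4)*3)/(115 - 5*(-4)*3) = (-121 + 20*3)/(115 + 20*3) = (-121 + 60)/(115 + 60) = -61/175 ≈ -0.34857)
(-25314 + M) + X(-15) = (-25314 - 61/175) - 15 = -4430011/175 - 15 = -4432636/175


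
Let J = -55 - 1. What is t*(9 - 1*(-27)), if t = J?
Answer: -2016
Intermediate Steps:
J = -56
t = -56
t*(9 - 1*(-27)) = -56*(9 - 1*(-27)) = -56*(9 + 27) = -56*36 = -2016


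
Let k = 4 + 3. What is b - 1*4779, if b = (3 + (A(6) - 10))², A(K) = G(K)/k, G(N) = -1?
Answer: -231671/49 ≈ -4728.0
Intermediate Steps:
k = 7
A(K) = -⅐ (A(K) = -1/7 = -1*⅐ = -⅐)
b = 2500/49 (b = (3 + (-⅐ - 10))² = (3 - 71/7)² = (-50/7)² = 2500/49 ≈ 51.020)
b - 1*4779 = 2500/49 - 1*4779 = 2500/49 - 4779 = -231671/49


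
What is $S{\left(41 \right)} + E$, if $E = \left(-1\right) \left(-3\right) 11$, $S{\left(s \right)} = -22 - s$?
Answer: $-30$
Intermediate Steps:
$E = 33$ ($E = 3 \cdot 11 = 33$)
$S{\left(41 \right)} + E = \left(-22 - 41\right) + 33 = -63 + 33 = -30$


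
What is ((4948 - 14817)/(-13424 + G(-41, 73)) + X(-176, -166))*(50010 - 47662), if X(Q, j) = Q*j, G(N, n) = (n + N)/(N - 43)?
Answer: 4834853817467/70478 ≈ 6.8601e+7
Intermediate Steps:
G(N, n) = (N + n)/(-43 + N)
((4948 - 14817)/(-13424 + G(-41, 73)) + X(-176, -166))*(50010 - 47662) = ((4948 - 14817)/(-13424 + (-41 + 73)/(-43 - 41)) - 176*(-166))*(50010 - 47662) = (-9869/(-13424 + 32/(-84)) + 29216)*2348 = (-9869/(-13424 - 1/84*32) + 29216)*2348 = (-9869/(-13424 - 8/21) + 29216)*2348 = (-9869/(-281912/21) + 29216)*2348 = (-9869*(-21/281912) + 29216)*2348 = (207249/281912 + 29216)*2348 = (8236548241/281912)*2348 = 4834853817467/70478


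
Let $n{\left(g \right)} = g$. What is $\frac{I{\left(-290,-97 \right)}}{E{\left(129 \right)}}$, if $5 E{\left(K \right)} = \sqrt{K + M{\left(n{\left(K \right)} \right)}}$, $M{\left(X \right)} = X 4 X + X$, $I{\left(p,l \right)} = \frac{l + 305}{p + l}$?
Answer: $- \frac{520 \sqrt{66822}}{12930057} \approx -0.010396$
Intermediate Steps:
$I{\left(p,l \right)} = \frac{305 + l}{l + p}$
$M{\left(X \right)} = X + 4 X^{2}$ ($M{\left(X \right)} = 4 X X + X = 4 X^{2} + X = X + 4 X^{2}$)
$E{\left(K \right)} = \frac{\sqrt{K + K \left(1 + 4 K\right)}}{5}$
$\frac{I{\left(-290,-97 \right)}}{E{\left(129 \right)}} = \frac{\frac{1}{-97 - 290} \left(305 - 97\right)}{\frac{1}{5} \sqrt{2} \sqrt{129 \left(1 + 2 \cdot 129\right)}} = \frac{\frac{1}{-387} \cdot 208}{\frac{1}{5} \sqrt{2} \sqrt{129 \left(1 + 258\right)}} = \frac{\left(- \frac{1}{387}\right) 208}{\frac{1}{5} \sqrt{2} \sqrt{129 \cdot 259}} = - \frac{208}{387 \frac{\sqrt{2} \sqrt{33411}}{5}} = - \frac{208}{387 \frac{\sqrt{66822}}{5}} = - \frac{208 \frac{5 \sqrt{66822}}{66822}}{387} = - \frac{520 \sqrt{66822}}{12930057}$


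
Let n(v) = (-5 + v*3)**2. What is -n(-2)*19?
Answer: -2299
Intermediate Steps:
n(v) = (-5 + 3*v)**2
-n(-2)*19 = -(-5 + 3*(-2))**2*19 = -(-5 - 6)**2*19 = -1*(-11)**2*19 = -1*121*19 = -121*19 = -2299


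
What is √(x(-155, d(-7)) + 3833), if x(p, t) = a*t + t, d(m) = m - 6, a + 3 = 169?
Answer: √1662 ≈ 40.768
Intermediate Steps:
a = 166 (a = -3 + 169 = 166)
d(m) = -6 + m
x(p, t) = 167*t (x(p, t) = 166*t + t = 167*t)
√(x(-155, d(-7)) + 3833) = √(167*(-6 - 7) + 3833) = √(167*(-13) + 3833) = √(-2171 + 3833) = √1662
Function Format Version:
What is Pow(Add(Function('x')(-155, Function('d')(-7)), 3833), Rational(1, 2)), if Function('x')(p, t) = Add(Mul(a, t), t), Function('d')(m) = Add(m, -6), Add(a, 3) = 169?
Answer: Pow(1662, Rational(1, 2)) ≈ 40.768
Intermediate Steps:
a = 166 (a = Add(-3, 169) = 166)
Function('d')(m) = Add(-6, m)
Function('x')(p, t) = Mul(167, t) (Function('x')(p, t) = Add(Mul(166, t), t) = Mul(167, t))
Pow(Add(Function('x')(-155, Function('d')(-7)), 3833), Rational(1, 2)) = Pow(Add(Mul(167, Add(-6, -7)), 3833), Rational(1, 2)) = Pow(Add(Mul(167, -13), 3833), Rational(1, 2)) = Pow(Add(-2171, 3833), Rational(1, 2)) = Pow(1662, Rational(1, 2))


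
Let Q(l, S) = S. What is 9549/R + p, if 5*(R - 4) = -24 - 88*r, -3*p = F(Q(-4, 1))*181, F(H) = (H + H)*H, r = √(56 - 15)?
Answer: -28589429/238116 - 525195*√41/39686 ≈ -204.80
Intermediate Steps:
r = √41 ≈ 6.4031
F(H) = 2*H² (F(H) = (2*H)*H = 2*H²)
p = -362/3 (p = -2*1²*181/3 = -2*1*181/3 = -2*181/3 = -⅓*362 = -362/3 ≈ -120.67)
R = -⅘ - 88*√41/5 (R = 4 + (-24 - 88*√41)/5 = 4 + (-24/5 - 88*√41/5) = -⅘ - 88*√41/5 ≈ -113.49)
9549/R + p = 9549/(-⅘ - 88*√41/5) - 362/3 = -362/3 + 9549/(-⅘ - 88*√41/5)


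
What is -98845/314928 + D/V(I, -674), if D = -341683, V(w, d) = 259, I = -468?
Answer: -107631144679/81566352 ≈ -1319.6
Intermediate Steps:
-98845/314928 + D/V(I, -674) = -98845/314928 - 341683/259 = -107631144679/81566352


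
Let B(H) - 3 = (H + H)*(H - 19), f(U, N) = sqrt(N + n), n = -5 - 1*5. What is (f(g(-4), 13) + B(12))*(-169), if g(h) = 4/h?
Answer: 27885 - 169*sqrt(3) ≈ 27592.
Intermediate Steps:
n = -10 (n = -5 - 5 = -10)
f(U, N) = sqrt(-10 + N) (f(U, N) = sqrt(N - 10) = sqrt(-10 + N))
B(H) = 3 + 2*H*(-19 + H) (B(H) = 3 + (H + H)*(H - 19) = 3 + (2*H)*(-19 + H) = 3 + 2*H*(-19 + H))
(f(g(-4), 13) + B(12))*(-169) = (sqrt(-10 + 13) + (3 - 38*12 + 2*12**2))*(-169) = (sqrt(3) + (3 - 456 + 2*144))*(-169) = (sqrt(3) + (3 - 456 + 288))*(-169) = (sqrt(3) - 165)*(-169) = (-165 + sqrt(3))*(-169) = 27885 - 169*sqrt(3)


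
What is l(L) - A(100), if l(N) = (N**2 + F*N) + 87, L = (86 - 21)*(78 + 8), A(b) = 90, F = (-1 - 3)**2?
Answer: 31337537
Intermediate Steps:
F = 16 (F = (-4)**2 = 16)
L = 5590 (L = 65*86 = 5590)
l(N) = 87 + N**2 + 16*N (l(N) = (N**2 + 16*N) + 87 = 87 + N**2 + 16*N)
l(L) - A(100) = (87 + 5590**2 + 16*5590) - 1*90 = (87 + 31248100 + 89440) - 90 = 31337627 - 90 = 31337537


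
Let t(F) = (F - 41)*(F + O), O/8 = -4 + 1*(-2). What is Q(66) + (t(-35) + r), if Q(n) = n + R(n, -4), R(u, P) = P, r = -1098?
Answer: 5272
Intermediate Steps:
Q(n) = -4 + n (Q(n) = n - 4 = -4 + n)
O = -48 (O = 8*(-4 + 1*(-2)) = 8*(-4 - 2) = 8*(-6) = -48)
t(F) = (-48 + F)*(-41 + F) (t(F) = (F - 41)*(F - 48) = (-41 + F)*(-48 + F) = (-48 + F)*(-41 + F))
Q(66) + (t(-35) + r) = (-4 + 66) + ((1968 + (-35)² - 89*(-35)) - 1098) = 62 + ((1968 + 1225 + 3115) - 1098) = 62 + (6308 - 1098) = 62 + 5210 = 5272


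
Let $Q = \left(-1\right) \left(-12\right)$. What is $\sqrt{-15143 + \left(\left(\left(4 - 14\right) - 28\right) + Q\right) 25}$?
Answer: $i \sqrt{15793} \approx 125.67 i$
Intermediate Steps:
$Q = 12$
$\sqrt{-15143 + \left(\left(\left(4 - 14\right) - 28\right) + Q\right) 25} = \sqrt{-15143 + \left(\left(\left(4 - 14\right) - 28\right) + 12\right) 25} = \sqrt{-15143 + \left(\left(-10 - 28\right) + 12\right) 25} = \sqrt{-15143 + \left(-38 + 12\right) 25} = \sqrt{-15143 - 650} = \sqrt{-15793} = i \sqrt{15793}$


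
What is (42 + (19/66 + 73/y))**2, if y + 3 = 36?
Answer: 7921/4 ≈ 1980.3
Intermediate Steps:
y = 33 (y = -3 + 36 = 33)
(42 + (19/66 + 73/y))**2 = (42 + (19/66 + 73/33))**2 = (42 + 5/2)**2 = (89/2)**2 = 7921/4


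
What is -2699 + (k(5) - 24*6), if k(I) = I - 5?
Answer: -2843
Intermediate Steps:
k(I) = -5 + I
-2699 + (k(5) - 24*6) = -2699 + ((-5 + 5) - 24*6) = -2699 + (0 - 144) = -2699 - 144 = -2843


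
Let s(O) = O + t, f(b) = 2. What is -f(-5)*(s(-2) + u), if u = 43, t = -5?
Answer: -72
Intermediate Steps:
s(O) = -5 + O (s(O) = O - 5 = -5 + O)
-f(-5)*(s(-2) + u) = -2*((-5 - 2) + 43) = -2*(-7 + 43) = -2*36 = -1*72 = -72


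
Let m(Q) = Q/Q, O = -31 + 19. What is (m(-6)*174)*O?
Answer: -2088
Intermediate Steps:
O = -12
m(Q) = 1
(m(-6)*174)*O = (1*174)*(-12) = 174*(-12) = -2088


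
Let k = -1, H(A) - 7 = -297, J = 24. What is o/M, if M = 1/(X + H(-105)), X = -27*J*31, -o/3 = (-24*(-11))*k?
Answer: -16139376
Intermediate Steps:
H(A) = -290 (H(A) = 7 - 297 = -290)
o = 792 (o = -3*(-24*(-11))*(-1) = -792*(-1) = -3*(-264) = 792)
X = -20088 (X = -27*24*31 = -648*31 = -20088)
M = -1/20378 (M = 1/(-20088 - 290) = 1/(-20378) = -1/20378 ≈ -4.9073e-5)
o/M = 792/(-1/20378) = 792*(-20378) = -16139376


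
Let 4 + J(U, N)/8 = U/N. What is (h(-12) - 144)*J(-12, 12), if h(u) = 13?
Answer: 5240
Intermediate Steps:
J(U, N) = -32 + 8*U/N (J(U, N) = -32 + 8*(U/N) = -32 + 8*U/N)
(h(-12) - 144)*J(-12, 12) = (13 - 144)*(-32 + 8*(-12)/12) = -131*(-32 + 8*(-12)*(1/12)) = -131*(-32 - 8) = -131*(-40) = 5240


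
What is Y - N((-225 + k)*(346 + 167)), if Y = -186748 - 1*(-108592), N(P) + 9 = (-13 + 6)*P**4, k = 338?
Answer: 79046250513393802500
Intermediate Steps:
N(P) = -9 - 7*P**4 (N(P) = -9 + (-13 + 6)*P**4 = -9 - 7*P**4)
Y = -78156 (Y = -186748 + 108592 = -78156)
Y - N((-225 + k)*(346 + 167)) = -78156 - (-9 - 7*(-225 + 338)**4*(346 + 167)**4) = -78156 - (-9 - 7*(113*513)**4) = -78156 - (-9 - 7*57969**4) = -78156 - (-9 - 7*11292321501913411521) = -78156 - (-9 - 79046250513393880647) = -78156 - 1*(-79046250513393880656) = -78156 + 79046250513393880656 = 79046250513393802500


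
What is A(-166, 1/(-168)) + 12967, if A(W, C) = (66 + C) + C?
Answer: 1094771/84 ≈ 13033.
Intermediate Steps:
A(W, C) = 66 + 2*C
A(-166, 1/(-168)) + 12967 = (66 + 2/(-168)) + 12967 = (66 + 2*(-1/168)) + 12967 = (66 - 1/84) + 12967 = 5543/84 + 12967 = 1094771/84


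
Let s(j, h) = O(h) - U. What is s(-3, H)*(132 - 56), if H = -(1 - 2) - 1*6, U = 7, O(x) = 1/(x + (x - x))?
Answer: -2736/5 ≈ -547.20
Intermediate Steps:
O(x) = 1/x (O(x) = 1/(x + 0) = 1/x)
H = -5 (H = -1*(-1) - 6 = 1 - 6 = -5)
s(j, h) = -7 + 1/h (s(j, h) = 1/h - 1*7 = 1/h - 7 = -7 + 1/h)
s(-3, H)*(132 - 56) = (-7 + 1/(-5))*(132 - 56) = (-7 - 1/5)*76 = -36/5*76 = -2736/5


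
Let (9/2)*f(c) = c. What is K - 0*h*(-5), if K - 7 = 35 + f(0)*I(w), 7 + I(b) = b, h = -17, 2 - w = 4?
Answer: 42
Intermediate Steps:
w = -2 (w = 2 - 1*4 = 2 - 4 = -2)
f(c) = 2*c/9
I(b) = -7 + b
K = 42 (K = 7 + (35 + ((2/9)*0)*(-7 - 2)) = 7 + (35 + 0*(-9)) = 7 + (35 + 0) = 7 + 35 = 42)
K - 0*h*(-5) = 42 - 0*(-17)*(-5) = 42 - 0*(-5) = 42 - 1*0 = 42 + 0 = 42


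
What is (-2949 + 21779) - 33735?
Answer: -14905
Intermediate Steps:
(-2949 + 21779) - 33735 = 18830 - 33735 = -14905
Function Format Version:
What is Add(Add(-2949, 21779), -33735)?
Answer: -14905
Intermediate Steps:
Add(Add(-2949, 21779), -33735) = Add(18830, -33735) = -14905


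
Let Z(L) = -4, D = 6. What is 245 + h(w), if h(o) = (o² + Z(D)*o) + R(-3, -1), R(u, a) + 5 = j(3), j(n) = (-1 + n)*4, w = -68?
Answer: 5144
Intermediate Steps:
j(n) = -4 + 4*n
R(u, a) = 3 (R(u, a) = -5 + (-4 + 4*3) = -5 + (-4 + 12) = -5 + 8 = 3)
h(o) = 3 + o² - 4*o (h(o) = (o² - 4*o) + 3 = 3 + o² - 4*o)
245 + h(w) = 245 + (3 + (-68)² - 4*(-68)) = 245 + (3 + 4624 + 272) = 245 + 4899 = 5144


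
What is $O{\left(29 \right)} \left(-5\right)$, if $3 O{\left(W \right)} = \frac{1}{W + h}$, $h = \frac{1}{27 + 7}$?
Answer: $- \frac{170}{2961} \approx -0.057413$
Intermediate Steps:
$h = \frac{1}{34} \approx 0.029412$
$O{\left(W \right)} = \frac{1}{3 \left(\frac{1}{34} + W\right)}$ ($O{\left(W \right)} = \frac{1}{3 \left(W + \frac{1}{34}\right)} = \frac{1}{3 \left(\frac{1}{34} + W\right)}$)
$O{\left(29 \right)} \left(-5\right) = \frac{34}{3 \left(1 + 34 \cdot 29\right)} \left(-5\right) = \frac{34}{3 \left(1 + 986\right)} \left(-5\right) = \frac{34}{3 \cdot 987} \left(-5\right) = \frac{34}{3} \cdot \frac{1}{987} \left(-5\right) = \frac{34}{2961} \left(-5\right) = - \frac{170}{2961}$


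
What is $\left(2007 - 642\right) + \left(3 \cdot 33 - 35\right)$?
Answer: $1429$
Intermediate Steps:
$\left(2007 - 642\right) + \left(3 \cdot 33 - 35\right) = 1365 + \left(99 - 35\right) = 1365 + 64 = 1429$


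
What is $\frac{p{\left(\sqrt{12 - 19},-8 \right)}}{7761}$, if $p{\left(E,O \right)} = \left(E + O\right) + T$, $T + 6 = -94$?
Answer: $- \frac{36}{2587} + \frac{i \sqrt{7}}{7761} \approx -0.013916 + 0.0003409 i$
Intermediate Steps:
$T = -100$ ($T = -6 - 94 = -100$)
$p{\left(E,O \right)} = -100 + E + O$ ($p{\left(E,O \right)} = \left(E + O\right) - 100 = -100 + E + O$)
$\frac{p{\left(\sqrt{12 - 19},-8 \right)}}{7761} = \frac{-100 + \sqrt{12 - 19} - 8}{7761} = \left(-100 + \sqrt{-7} - 8\right) \frac{1}{7761} = \left(-100 + i \sqrt{7} - 8\right) \frac{1}{7761} = \left(-108 + i \sqrt{7}\right) \frac{1}{7761} = - \frac{36}{2587} + \frac{i \sqrt{7}}{7761}$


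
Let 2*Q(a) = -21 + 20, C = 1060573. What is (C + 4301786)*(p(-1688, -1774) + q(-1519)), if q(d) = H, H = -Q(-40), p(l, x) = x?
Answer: -19020287373/2 ≈ -9.5101e+9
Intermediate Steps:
Q(a) = -½ (Q(a) = (-21 + 20)/2 = (½)*(-1) = -½)
H = ½ (H = -1*(-½) = ½ ≈ 0.50000)
q(d) = ½
(C + 4301786)*(p(-1688, -1774) + q(-1519)) = (1060573 + 4301786)*(-1774 + ½) = 5362359*(-3547/2) = -19020287373/2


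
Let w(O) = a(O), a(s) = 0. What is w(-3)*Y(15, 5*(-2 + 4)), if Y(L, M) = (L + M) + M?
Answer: 0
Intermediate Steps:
w(O) = 0
Y(L, M) = L + 2*M
w(-3)*Y(15, 5*(-2 + 4)) = 0*(15 + 2*(5*(-2 + 4))) = 0*(15 + 2*(5*2)) = 0*(15 + 2*10) = 0*(15 + 20) = 0*35 = 0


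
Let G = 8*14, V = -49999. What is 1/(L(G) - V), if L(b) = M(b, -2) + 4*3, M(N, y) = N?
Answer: 1/50123 ≈ 1.9951e-5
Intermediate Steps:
G = 112
L(b) = 12 + b (L(b) = b + 4*3 = b + 12 = 12 + b)
1/(L(G) - V) = 1/((12 + 112) - 1*(-49999)) = 1/(124 + 49999) = 1/50123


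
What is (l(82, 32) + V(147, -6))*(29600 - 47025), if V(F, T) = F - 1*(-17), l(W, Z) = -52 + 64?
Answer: -3066800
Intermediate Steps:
l(W, Z) = 12
V(F, T) = 17 + F (V(F, T) = F + 17 = 17 + F)
(l(82, 32) + V(147, -6))*(29600 - 47025) = (12 + (17 + 147))*(29600 - 47025) = (12 + 164)*(-17425) = 176*(-17425) = -3066800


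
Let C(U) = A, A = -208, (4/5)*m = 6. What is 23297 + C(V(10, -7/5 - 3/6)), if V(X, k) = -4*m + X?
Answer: 23089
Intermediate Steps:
m = 15/2 (m = (5/4)*6 = 15/2 ≈ 7.5000)
V(X, k) = -30 + X (V(X, k) = -4*15/2 + X = -30 + X)
C(U) = -208
23297 + C(V(10, -7/5 - 3/6)) = 23297 - 208 = 23089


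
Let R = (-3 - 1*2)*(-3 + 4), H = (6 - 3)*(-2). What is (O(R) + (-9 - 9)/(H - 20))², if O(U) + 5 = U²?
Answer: 72361/169 ≈ 428.17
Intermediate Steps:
H = -6 (H = 3*(-2) = -6)
R = -5 (R = (-3 - 2)*1 = -5*1 = -5)
O(U) = -5 + U²
(O(R) + (-9 - 9)/(H - 20))² = ((-5 + (-5)²) + (-9 - 9)/(-6 - 20))² = ((-5 + 25) - 18/(-26))² = (20 - 18*(-1/26))² = (20 + 9/13)² = (269/13)² = 72361/169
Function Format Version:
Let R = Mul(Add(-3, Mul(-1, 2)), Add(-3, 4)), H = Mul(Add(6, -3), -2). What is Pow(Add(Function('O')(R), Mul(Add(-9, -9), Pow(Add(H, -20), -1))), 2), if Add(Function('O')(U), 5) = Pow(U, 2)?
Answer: Rational(72361, 169) ≈ 428.17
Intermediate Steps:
H = -6 (H = Mul(3, -2) = -6)
R = -5 (R = Mul(Add(-3, -2), 1) = Mul(-5, 1) = -5)
Function('O')(U) = Add(-5, Pow(U, 2))
Pow(Add(Function('O')(R), Mul(Add(-9, -9), Pow(Add(H, -20), -1))), 2) = Pow(Add(Add(-5, Pow(-5, 2)), Mul(Add(-9, -9), Pow(Add(-6, -20), -1))), 2) = Pow(Add(Add(-5, 25), Mul(-18, Pow(-26, -1))), 2) = Pow(Add(20, Mul(-18, Rational(-1, 26))), 2) = Pow(Add(20, Rational(9, 13)), 2) = Pow(Rational(269, 13), 2) = Rational(72361, 169)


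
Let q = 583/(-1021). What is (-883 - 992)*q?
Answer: 1093125/1021 ≈ 1070.6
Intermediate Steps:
q = -583/1021 (q = 583*(-1/1021) = -583/1021 ≈ -0.57101)
(-883 - 992)*q = (-883 - 992)*(-583/1021) = -1875*(-583/1021) = 1093125/1021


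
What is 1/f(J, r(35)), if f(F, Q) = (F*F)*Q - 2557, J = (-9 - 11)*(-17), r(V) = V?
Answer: 1/4043443 ≈ 2.4731e-7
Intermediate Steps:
J = 340 (J = -20*(-17) = 340)
f(F, Q) = -2557 + Q*F**2 (f(F, Q) = F**2*Q - 2557 = Q*F**2 - 2557 = -2557 + Q*F**2)
1/f(J, r(35)) = 1/(-2557 + 35*340**2) = 1/(-2557 + 35*115600) = 1/(-2557 + 4046000) = 1/4043443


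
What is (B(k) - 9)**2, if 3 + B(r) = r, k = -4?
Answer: 256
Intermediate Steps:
B(r) = -3 + r
(B(k) - 9)**2 = ((-3 - 4) - 9)**2 = (-7 - 9)**2 = (-16)**2 = 256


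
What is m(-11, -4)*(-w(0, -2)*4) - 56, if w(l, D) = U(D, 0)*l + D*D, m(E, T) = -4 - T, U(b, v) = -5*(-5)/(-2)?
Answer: -56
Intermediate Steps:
U(b, v) = -25/2 (U(b, v) = 25*(-½) = -25/2)
w(l, D) = D² - 25*l/2 (w(l, D) = -25*l/2 + D*D = -25*l/2 + D² = D² - 25*l/2)
m(-11, -4)*(-w(0, -2)*4) - 56 = (-4 - 1*(-4))*(-((-2)² - 25/2*0)*4) - 56 = (-4 + 4)*(-(4 + 0)*4) - 56 = 0*(-1*4*4) - 56 = 0*(-4*4) - 56 = 0*(-16) - 56 = 0 - 56 = -56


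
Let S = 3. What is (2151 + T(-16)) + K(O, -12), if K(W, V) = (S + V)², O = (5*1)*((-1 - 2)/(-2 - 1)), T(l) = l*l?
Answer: 2488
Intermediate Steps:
T(l) = l²
O = 5 (O = 5*(-3/(-3)) = 5*(-3*(-⅓)) = 5*1 = 5)
K(W, V) = (3 + V)²
(2151 + T(-16)) + K(O, -12) = (2151 + (-16)²) + (3 - 12)² = (2151 + 256) + (-9)² = 2407 + 81 = 2488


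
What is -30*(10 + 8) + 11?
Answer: -529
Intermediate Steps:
-30*(10 + 8) + 11 = -30*18 + 11 = -540 + 11 = -529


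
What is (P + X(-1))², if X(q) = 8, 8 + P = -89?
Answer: 7921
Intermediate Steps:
P = -97 (P = -8 - 89 = -97)
(P + X(-1))² = (-97 + 8)² = (-89)² = 7921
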